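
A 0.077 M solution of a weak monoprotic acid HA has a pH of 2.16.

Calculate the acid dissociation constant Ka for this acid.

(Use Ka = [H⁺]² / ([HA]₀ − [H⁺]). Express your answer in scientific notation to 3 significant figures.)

[H⁺] = 10^(−pH) = 10^(−2.16) = 6.918e-03 M. For HA ⇌ H⁺ + A⁻, Ka = [H⁺][A⁻]/[HA] = [H⁺]² / ([HA]₀ − [H⁺]) = (6.918e-03)² / (0.077 − 6.918e-03) = 6.83e-04.

K_a = 6.83e-04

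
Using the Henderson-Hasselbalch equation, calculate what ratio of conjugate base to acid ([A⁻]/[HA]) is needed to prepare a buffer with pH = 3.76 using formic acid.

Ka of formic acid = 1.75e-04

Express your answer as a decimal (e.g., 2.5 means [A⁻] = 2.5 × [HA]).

pKa = -log(1.75e-04) = 3.7570. pH = pKa + log([A⁻]/[HA]), so log([A⁻]/[HA]) = pH − pKa = 3.76 − 3.7570 = 0.0030. [A⁻]/[HA] = 10^(0.0030) = 1.01

[A⁻]/[HA] = 1.01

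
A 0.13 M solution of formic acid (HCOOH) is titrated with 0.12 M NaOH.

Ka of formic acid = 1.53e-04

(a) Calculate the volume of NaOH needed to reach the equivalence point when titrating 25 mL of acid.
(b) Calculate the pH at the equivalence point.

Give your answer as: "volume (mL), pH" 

moles acid = 0.13 × 25/1000 = 0.00325 mol; V_base = moles/0.12 × 1000 = 27.1 mL. At equivalence only the conjugate base is present: [A⁻] = 0.00325/0.052 = 6.2400e-02 M. Kb = Kw/Ka = 6.54e-11; [OH⁻] = √(Kb × [A⁻]) = 2.0195e-06; pOH = 5.69; pH = 14 - pOH = 8.31.

V = 27.1 mL, pH = 8.31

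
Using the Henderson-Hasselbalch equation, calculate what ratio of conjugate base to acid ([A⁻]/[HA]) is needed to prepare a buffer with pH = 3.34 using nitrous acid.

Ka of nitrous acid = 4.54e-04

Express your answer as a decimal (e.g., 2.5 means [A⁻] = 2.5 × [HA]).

pKa = -log(4.54e-04) = 3.3429. pH = pKa + log([A⁻]/[HA]), so log([A⁻]/[HA]) = pH − pKa = 3.34 − 3.3429 = -0.0029. [A⁻]/[HA] = 10^(-0.0029) = 0.993

[A⁻]/[HA] = 0.993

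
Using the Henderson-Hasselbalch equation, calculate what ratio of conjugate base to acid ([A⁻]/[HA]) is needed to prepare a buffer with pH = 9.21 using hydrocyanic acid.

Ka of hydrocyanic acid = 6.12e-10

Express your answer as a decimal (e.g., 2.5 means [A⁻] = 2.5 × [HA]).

pKa = -log(6.12e-10) = 9.2132. pH = pKa + log([A⁻]/[HA]), so log([A⁻]/[HA]) = pH − pKa = 9.21 − 9.2132 = -0.0032. [A⁻]/[HA] = 10^(-0.0032) = 0.993

[A⁻]/[HA] = 0.993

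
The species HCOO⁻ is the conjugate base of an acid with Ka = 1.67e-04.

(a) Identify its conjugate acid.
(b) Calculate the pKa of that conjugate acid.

(a) The conjugate acid is formed by adding one H⁺ to HCOO⁻, giving HCOOH. (b) pKa = -log(Ka) = -log(1.67e-04) = 3.78.

Conjugate acid: HCOOH; pK_a = 3.78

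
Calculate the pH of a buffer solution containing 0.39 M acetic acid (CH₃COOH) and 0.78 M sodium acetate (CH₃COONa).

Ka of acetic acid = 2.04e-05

pKa = -log(2.04e-05) = 4.69. pH = pKa + log([A⁻]/[HA]) = 4.69 + log(0.78/0.39)

pH = 4.99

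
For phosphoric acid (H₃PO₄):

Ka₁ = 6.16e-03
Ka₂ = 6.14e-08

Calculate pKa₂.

pKa₂ = -log(Ka₂) = -log(6.14e-08) = 7.21.

pK_{a2} = 7.21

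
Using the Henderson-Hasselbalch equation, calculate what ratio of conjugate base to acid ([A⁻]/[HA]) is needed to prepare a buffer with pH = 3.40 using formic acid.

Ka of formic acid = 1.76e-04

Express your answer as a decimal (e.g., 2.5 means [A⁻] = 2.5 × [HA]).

pKa = -log(1.76e-04) = 3.7545. pH = pKa + log([A⁻]/[HA]), so log([A⁻]/[HA]) = pH − pKa = 3.40 − 3.7545 = -0.3545. [A⁻]/[HA] = 10^(-0.3545) = 0.442

[A⁻]/[HA] = 0.442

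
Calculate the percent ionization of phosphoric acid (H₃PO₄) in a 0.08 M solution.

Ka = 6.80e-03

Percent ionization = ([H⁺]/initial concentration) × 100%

Using Ka equilibrium: x² + Ka×x - Ka×C = 0. Solving: [H⁺] = 2.0170e-02. Percent = (2.0170e-02/0.08) × 100

Percent ionization = 25.2%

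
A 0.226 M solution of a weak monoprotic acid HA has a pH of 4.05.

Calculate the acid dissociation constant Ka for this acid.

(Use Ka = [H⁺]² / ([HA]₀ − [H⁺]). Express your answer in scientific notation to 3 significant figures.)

[H⁺] = 10^(−pH) = 10^(−4.05) = 8.913e-05 M. For HA ⇌ H⁺ + A⁻, Ka = [H⁺][A⁻]/[HA] = [H⁺]² / ([HA]₀ − [H⁺]) = (8.913e-05)² / (0.226 − 8.913e-05) = 3.52e-08.

K_a = 3.52e-08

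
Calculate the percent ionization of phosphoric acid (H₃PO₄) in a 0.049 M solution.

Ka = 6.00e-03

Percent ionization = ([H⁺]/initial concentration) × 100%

Using Ka equilibrium: x² + Ka×x - Ka×C = 0. Solving: [H⁺] = 1.4407e-02. Percent = (1.4407e-02/0.049) × 100

Percent ionization = 29.4%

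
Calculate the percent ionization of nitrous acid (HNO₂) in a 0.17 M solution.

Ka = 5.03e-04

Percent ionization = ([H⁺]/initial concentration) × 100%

Using Ka equilibrium: x² + Ka×x - Ka×C = 0. Solving: [H⁺] = 8.9991e-03. Percent = (8.9991e-03/0.17) × 100

Percent ionization = 5.29%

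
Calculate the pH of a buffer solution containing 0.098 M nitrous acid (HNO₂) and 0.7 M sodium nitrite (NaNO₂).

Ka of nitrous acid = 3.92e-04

pKa = -log(3.92e-04) = 3.41. pH = pKa + log([A⁻]/[HA]) = 3.41 + log(0.7/0.098)

pH = 4.26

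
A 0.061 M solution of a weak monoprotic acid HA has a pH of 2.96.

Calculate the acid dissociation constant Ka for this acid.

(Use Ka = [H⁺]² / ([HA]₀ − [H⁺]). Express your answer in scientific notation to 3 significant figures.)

[H⁺] = 10^(−pH) = 10^(−2.96) = 1.096e-03 M. For HA ⇌ H⁺ + A⁻, Ka = [H⁺][A⁻]/[HA] = [H⁺]² / ([HA]₀ − [H⁺]) = (1.096e-03)² / (0.061 − 1.096e-03) = 2.01e-05.

K_a = 2.01e-05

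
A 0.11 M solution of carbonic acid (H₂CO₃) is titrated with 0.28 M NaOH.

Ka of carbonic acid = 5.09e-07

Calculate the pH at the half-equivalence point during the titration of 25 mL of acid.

At half-equivalence [HA] = [A⁻], so Henderson-Hasselbalch gives pH = pKa = -log(5.09e-07) = 6.29.

pH = pKa = 6.29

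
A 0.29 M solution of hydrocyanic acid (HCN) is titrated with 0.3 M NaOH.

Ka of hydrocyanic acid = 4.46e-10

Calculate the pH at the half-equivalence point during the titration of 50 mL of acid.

At half-equivalence [HA] = [A⁻], so Henderson-Hasselbalch gives pH = pKa = -log(4.46e-10) = 9.35.

pH = pKa = 9.35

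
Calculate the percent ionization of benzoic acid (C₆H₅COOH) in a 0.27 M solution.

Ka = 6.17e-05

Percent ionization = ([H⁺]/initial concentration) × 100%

Using Ka equilibrium: x² + Ka×x - Ka×C = 0. Solving: [H⁺] = 4.0508e-03. Percent = (4.0508e-03/0.27) × 100

Percent ionization = 1.5%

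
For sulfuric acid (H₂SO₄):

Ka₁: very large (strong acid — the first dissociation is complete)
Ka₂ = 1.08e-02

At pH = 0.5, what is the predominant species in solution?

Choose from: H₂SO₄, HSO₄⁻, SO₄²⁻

The first dissociation is complete, so H₂SO₄ itself is never the predominant species in water; pKa₂ = -log(1.08e-02) = 1.97. For a polyprotic acid the predominant species crosses at each pKa: below pKa_n the protonated form dominates, above it the deprotonated form does. At pH = 0.5, the predominant species is HSO₄⁻.

HSO₄⁻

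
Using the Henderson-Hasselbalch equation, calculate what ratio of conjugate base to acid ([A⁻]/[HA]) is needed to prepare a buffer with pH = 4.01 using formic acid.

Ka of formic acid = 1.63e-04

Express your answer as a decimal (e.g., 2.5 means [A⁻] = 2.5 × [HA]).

pKa = -log(1.63e-04) = 3.7878. pH = pKa + log([A⁻]/[HA]), so log([A⁻]/[HA]) = pH − pKa = 4.01 − 3.7878 = 0.2222. [A⁻]/[HA] = 10^(0.2222) = 1.67

[A⁻]/[HA] = 1.67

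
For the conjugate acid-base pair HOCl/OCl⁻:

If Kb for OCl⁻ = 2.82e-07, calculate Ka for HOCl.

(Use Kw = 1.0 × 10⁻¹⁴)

For a conjugate pair Ka × Kb = Kw, so Ka = Kw/Kb = 1.0 × 10⁻¹⁴ / 2.82e-07 = 3.55e-08.

K_a = 3.55e-08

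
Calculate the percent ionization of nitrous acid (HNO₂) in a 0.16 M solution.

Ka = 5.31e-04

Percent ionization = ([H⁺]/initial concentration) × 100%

Using Ka equilibrium: x² + Ka×x - Ka×C = 0. Solving: [H⁺] = 8.9557e-03. Percent = (8.9557e-03/0.16) × 100

Percent ionization = 5.6%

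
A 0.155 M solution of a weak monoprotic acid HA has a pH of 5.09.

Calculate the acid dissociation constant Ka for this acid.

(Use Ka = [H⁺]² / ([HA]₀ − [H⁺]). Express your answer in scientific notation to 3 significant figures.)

[H⁺] = 10^(−pH) = 10^(−5.09) = 8.128e-06 M. For HA ⇌ H⁺ + A⁻, Ka = [H⁺][A⁻]/[HA] = [H⁺]² / ([HA]₀ − [H⁺]) = (8.128e-06)² / (0.155 − 8.128e-06) = 4.26e-10.

K_a = 4.26e-10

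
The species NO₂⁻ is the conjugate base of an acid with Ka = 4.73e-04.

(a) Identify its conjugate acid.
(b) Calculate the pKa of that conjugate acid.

(a) The conjugate acid is formed by adding one H⁺ to NO₂⁻, giving HNO₂. (b) pKa = -log(Ka) = -log(4.73e-04) = 3.33.

Conjugate acid: HNO₂; pK_a = 3.33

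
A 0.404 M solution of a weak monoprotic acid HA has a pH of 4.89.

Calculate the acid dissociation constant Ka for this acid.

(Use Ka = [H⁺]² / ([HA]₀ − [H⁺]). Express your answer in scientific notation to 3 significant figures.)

[H⁺] = 10^(−pH) = 10^(−4.89) = 1.288e-05 M. For HA ⇌ H⁺ + A⁻, Ka = [H⁺][A⁻]/[HA] = [H⁺]² / ([HA]₀ − [H⁺]) = (1.288e-05)² / (0.404 − 1.288e-05) = 4.11e-10.

K_a = 4.11e-10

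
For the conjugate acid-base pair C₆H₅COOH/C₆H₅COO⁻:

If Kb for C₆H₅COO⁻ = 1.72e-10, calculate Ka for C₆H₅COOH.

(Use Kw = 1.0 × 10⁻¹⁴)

For a conjugate pair Ka × Kb = Kw, so Ka = Kw/Kb = 1.0 × 10⁻¹⁴ / 1.72e-10 = 5.81e-05.

K_a = 5.81e-05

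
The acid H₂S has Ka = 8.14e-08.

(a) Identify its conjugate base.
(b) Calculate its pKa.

(a) The conjugate base is formed by removing one H⁺ from H₂S, giving HS⁻. (b) pKa = -log(Ka) = -log(8.14e-08) = 7.09.

Conjugate base: HS⁻; pK_a = 7.09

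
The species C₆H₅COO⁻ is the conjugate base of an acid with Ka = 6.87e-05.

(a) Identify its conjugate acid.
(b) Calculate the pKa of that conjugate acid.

(a) The conjugate acid is formed by adding one H⁺ to C₆H₅COO⁻, giving C₆H₅COOH. (b) pKa = -log(Ka) = -log(6.87e-05) = 4.16.

Conjugate acid: C₆H₅COOH; pK_a = 4.16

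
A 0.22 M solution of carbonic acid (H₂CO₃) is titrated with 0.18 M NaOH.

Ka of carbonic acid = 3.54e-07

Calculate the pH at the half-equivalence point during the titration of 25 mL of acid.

At half-equivalence [HA] = [A⁻], so Henderson-Hasselbalch gives pH = pKa = -log(3.54e-07) = 6.45.

pH = pKa = 6.45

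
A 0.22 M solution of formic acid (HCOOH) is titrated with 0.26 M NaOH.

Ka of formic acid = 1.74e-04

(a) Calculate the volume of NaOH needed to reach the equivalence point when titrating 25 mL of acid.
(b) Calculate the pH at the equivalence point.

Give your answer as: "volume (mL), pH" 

moles acid = 0.22 × 25/1000 = 0.0055 mol; V_base = moles/0.26 × 1000 = 21.2 mL. At equivalence only the conjugate base is present: [A⁻] = 0.0055/0.046 = 1.1917e-01 M. Kb = Kw/Ka = 5.75e-11; [OH⁻] = √(Kb × [A⁻]) = 2.6170e-06; pOH = 5.58; pH = 14 - pOH = 8.42.

V = 21.2 mL, pH = 8.42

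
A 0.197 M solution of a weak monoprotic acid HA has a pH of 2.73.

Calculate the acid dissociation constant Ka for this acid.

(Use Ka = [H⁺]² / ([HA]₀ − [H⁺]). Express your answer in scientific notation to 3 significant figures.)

[H⁺] = 10^(−pH) = 10^(−2.73) = 1.862e-03 M. For HA ⇌ H⁺ + A⁻, Ka = [H⁺][A⁻]/[HA] = [H⁺]² / ([HA]₀ − [H⁺]) = (1.862e-03)² / (0.197 − 1.862e-03) = 1.78e-05.

K_a = 1.78e-05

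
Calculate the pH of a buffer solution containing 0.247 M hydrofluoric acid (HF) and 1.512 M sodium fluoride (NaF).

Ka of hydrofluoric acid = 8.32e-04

pKa = -log(8.32e-04) = 3.08. pH = pKa + log([A⁻]/[HA]) = 3.08 + log(1.512/0.247)

pH = 3.87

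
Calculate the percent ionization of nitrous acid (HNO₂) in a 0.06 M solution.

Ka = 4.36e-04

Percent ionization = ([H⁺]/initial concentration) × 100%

Using Ka equilibrium: x² + Ka×x - Ka×C = 0. Solving: [H⁺] = 4.9013e-03. Percent = (4.9013e-03/0.06) × 100

Percent ionization = 8.17%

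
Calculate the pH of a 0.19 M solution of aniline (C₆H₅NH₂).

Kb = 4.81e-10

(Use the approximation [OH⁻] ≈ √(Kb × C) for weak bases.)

[OH⁻] = √(Kb × C) = √(4.81e-10 × 0.19) = 9.5598e-06. pOH = 5.02, pH = 14 - pOH

pH = 8.98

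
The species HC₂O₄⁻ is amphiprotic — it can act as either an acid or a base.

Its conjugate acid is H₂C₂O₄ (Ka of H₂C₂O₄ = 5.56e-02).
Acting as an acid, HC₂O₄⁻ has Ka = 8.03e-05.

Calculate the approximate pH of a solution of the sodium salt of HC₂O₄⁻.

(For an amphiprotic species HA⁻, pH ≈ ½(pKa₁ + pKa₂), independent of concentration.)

pKa₁ = -log(5.56e-02) = 1.25; pKa₂ = -log(8.03e-05) = 4.10. For an amphiprotic species, pH ≈ ½(pKa₁ + pKa₂) = ½(1.25 + 4.10) = 2.68.

pH = 2.68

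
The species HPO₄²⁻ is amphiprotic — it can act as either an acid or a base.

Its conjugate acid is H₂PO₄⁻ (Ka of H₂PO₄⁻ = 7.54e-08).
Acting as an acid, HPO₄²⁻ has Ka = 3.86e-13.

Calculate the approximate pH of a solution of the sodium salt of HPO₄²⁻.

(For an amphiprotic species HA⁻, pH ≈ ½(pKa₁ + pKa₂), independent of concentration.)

pKa₁ = -log(7.54e-08) = 7.12; pKa₂ = -log(3.86e-13) = 12.41. For an amphiprotic species, pH ≈ ½(pKa₁ + pKa₂) = ½(7.12 + 12.41) = 9.77.

pH = 9.77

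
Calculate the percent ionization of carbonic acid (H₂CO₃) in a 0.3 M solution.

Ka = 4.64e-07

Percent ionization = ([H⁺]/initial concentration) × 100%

Using Ka equilibrium: x² + Ka×x - Ka×C = 0. Solving: [H⁺] = 3.7286e-04. Percent = (3.7286e-04/0.3) × 100

Percent ionization = 0.124%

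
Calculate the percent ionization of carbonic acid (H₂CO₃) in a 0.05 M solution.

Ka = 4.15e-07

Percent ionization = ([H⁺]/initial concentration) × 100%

Using Ka equilibrium: x² + Ka×x - Ka×C = 0. Solving: [H⁺] = 1.4384e-04. Percent = (1.4384e-04/0.05) × 100

Percent ionization = 0.288%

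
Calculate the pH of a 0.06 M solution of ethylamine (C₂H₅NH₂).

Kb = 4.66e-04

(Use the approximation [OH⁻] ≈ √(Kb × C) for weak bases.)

[OH⁻] = √(Kb × C) = √(4.66e-04 × 0.06) = 5.2877e-03. pOH = 2.28, pH = 14 - pOH

pH = 11.72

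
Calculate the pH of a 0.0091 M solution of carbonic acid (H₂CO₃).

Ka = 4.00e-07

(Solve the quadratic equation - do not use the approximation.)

x² + Ka×x - Ka×C = 0. Using quadratic formula: [H⁺] = 6.0133e-05

pH = 4.22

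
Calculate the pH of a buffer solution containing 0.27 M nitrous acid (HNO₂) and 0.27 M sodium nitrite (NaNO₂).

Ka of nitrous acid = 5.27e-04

pKa = -log(5.27e-04) = 3.28. pH = pKa + log([A⁻]/[HA]) = 3.28 + log(0.27/0.27)

pH = 3.28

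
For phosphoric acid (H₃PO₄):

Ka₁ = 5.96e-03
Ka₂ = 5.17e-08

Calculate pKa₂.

pKa₂ = -log(Ka₂) = -log(5.17e-08) = 7.29.

pK_{a2} = 7.29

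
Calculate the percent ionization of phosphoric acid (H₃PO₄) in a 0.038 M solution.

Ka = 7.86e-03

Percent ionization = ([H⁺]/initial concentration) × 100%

Using Ka equilibrium: x² + Ka×x - Ka×C = 0. Solving: [H⁺] = 1.3794e-02. Percent = (1.3794e-02/0.038) × 100

Percent ionization = 36.3%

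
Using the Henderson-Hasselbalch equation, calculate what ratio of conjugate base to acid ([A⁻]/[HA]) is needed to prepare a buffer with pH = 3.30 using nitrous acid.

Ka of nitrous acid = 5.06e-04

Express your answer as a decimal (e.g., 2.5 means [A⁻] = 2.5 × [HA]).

pKa = -log(5.06e-04) = 3.2958. pH = pKa + log([A⁻]/[HA]), so log([A⁻]/[HA]) = pH − pKa = 3.30 − 3.2958 = 0.0042. [A⁻]/[HA] = 10^(0.0042) = 1.01

[A⁻]/[HA] = 1.01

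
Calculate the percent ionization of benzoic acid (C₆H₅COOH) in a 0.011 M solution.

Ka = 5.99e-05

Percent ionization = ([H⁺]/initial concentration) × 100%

Using Ka equilibrium: x² + Ka×x - Ka×C = 0. Solving: [H⁺] = 7.8233e-04. Percent = (7.8233e-04/0.011) × 100

Percent ionization = 7.11%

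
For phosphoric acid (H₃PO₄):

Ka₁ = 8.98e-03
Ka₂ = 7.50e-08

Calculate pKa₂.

pKa₂ = -log(Ka₂) = -log(7.50e-08) = 7.12.

pK_{a2} = 7.12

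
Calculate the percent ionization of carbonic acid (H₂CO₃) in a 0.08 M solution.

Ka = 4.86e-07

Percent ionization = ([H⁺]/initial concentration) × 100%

Using Ka equilibrium: x² + Ka×x - Ka×C = 0. Solving: [H⁺] = 1.9694e-04. Percent = (1.9694e-04/0.08) × 100

Percent ionization = 0.246%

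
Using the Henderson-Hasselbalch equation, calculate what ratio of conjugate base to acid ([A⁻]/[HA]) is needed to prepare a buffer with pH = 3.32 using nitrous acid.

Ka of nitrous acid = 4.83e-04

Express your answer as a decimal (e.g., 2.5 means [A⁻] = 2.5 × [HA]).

pKa = -log(4.83e-04) = 3.3161. pH = pKa + log([A⁻]/[HA]), so log([A⁻]/[HA]) = pH − pKa = 3.32 − 3.3161 = 0.0039. [A⁻]/[HA] = 10^(0.0039) = 1.01

[A⁻]/[HA] = 1.01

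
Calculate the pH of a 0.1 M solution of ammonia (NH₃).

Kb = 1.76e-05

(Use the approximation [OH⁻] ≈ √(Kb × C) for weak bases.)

[OH⁻] = √(Kb × C) = √(1.76e-05 × 0.1) = 1.3266e-03. pOH = 2.88, pH = 14 - pOH

pH = 11.12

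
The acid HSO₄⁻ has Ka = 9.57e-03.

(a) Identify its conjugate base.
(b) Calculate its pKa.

(a) The conjugate base is formed by removing one H⁺ from HSO₄⁻, giving SO₄²⁻. (b) pKa = -log(Ka) = -log(9.57e-03) = 2.02.

Conjugate base: SO₄²⁻; pK_a = 2.02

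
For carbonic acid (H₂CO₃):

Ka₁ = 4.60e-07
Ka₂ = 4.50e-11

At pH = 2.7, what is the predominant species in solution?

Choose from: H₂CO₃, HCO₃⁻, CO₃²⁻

pKa₁ = 6.34, pKa₂ = 10.35. For a polyprotic acid the predominant species crosses at each pKa: below pKa_n the protonated form dominates, above it the deprotonated form does. At pH = 2.7, the predominant species is H₂CO₃.

H₂CO₃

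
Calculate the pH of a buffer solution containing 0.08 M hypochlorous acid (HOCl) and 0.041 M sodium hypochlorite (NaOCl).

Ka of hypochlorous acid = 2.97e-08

pKa = -log(2.97e-08) = 7.53. pH = pKa + log([A⁻]/[HA]) = 7.53 + log(0.041/0.08)

pH = 7.24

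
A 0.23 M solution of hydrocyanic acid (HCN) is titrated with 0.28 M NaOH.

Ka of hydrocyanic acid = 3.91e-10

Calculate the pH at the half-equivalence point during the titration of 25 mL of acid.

At half-equivalence [HA] = [A⁻], so Henderson-Hasselbalch gives pH = pKa = -log(3.91e-10) = 9.41.

pH = pKa = 9.41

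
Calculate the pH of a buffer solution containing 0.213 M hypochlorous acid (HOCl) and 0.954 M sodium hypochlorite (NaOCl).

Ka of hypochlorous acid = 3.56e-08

pKa = -log(3.56e-08) = 7.45. pH = pKa + log([A⁻]/[HA]) = 7.45 + log(0.954/0.213)

pH = 8.10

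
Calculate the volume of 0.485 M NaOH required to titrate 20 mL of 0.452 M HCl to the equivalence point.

At equivalence: moles acid = moles base. moles HCl = 0.452 × 20/1000 = 0.00904 mol. V_base = moles / 0.485 × 1000 = 18.6 mL.

V_{base} = 18.6 mL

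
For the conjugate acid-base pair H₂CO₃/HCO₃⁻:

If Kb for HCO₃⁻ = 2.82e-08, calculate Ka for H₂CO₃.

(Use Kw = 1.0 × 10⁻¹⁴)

For a conjugate pair Ka × Kb = Kw, so Ka = Kw/Kb = 1.0 × 10⁻¹⁴ / 2.82e-08 = 3.55e-07.

K_a = 3.55e-07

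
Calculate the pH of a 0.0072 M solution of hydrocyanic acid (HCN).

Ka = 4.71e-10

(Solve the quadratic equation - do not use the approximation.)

x² + Ka×x - Ka×C = 0. Using quadratic formula: [H⁺] = 1.8413e-06

pH = 5.73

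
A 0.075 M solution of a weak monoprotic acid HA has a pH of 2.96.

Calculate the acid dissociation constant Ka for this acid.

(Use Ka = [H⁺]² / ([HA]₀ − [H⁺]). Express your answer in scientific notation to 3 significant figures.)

[H⁺] = 10^(−pH) = 10^(−2.96) = 1.096e-03 M. For HA ⇌ H⁺ + A⁻, Ka = [H⁺][A⁻]/[HA] = [H⁺]² / ([HA]₀ − [H⁺]) = (1.096e-03)² / (0.075 − 1.096e-03) = 1.63e-05.

K_a = 1.63e-05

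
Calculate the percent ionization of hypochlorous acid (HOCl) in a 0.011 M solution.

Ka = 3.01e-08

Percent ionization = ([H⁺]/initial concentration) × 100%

Using Ka equilibrium: x² + Ka×x - Ka×C = 0. Solving: [H⁺] = 1.8181e-05. Percent = (1.8181e-05/0.011) × 100

Percent ionization = 0.165%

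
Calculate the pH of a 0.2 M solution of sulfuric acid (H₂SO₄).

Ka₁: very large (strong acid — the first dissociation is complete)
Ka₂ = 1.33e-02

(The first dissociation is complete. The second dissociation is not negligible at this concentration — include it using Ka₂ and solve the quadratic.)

First dissociation is complete: [H⁺]₀ = [HSO₄⁻]₀ = C = 0.2 M. Second dissociation HSO₄⁻ ⇌ H⁺ + SO₄²⁻: let x = [SO₄²⁻]. Ka₂ = (C + x)·x / (C − x) = 1.33e-02 → x² + (C + Ka₂)·x − Ka₂·C = 0 → x² + 0.21330·x − 2.660e-03 = 0. x = (−0.21330 + √(0.21330² + 4 × 2.660e-03)) / 2 = 1.1816e-02 M. [H⁺] = C + x = 0.2 + 1.1816e-02 = 2.1182e-01 M. pH = -log(2.1182e-01) = 0.67.

pH = 0.67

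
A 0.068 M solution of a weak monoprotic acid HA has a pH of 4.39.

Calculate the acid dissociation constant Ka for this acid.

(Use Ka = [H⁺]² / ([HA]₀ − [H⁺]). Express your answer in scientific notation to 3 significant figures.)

[H⁺] = 10^(−pH) = 10^(−4.39) = 4.074e-05 M. For HA ⇌ H⁺ + A⁻, Ka = [H⁺][A⁻]/[HA] = [H⁺]² / ([HA]₀ − [H⁺]) = (4.074e-05)² / (0.068 − 4.074e-05) = 2.44e-08.

K_a = 2.44e-08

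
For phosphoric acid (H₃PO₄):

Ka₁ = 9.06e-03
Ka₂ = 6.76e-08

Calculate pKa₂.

pKa₂ = -log(Ka₂) = -log(6.76e-08) = 7.17.

pK_{a2} = 7.17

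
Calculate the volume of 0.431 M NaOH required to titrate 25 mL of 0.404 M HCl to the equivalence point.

At equivalence: moles acid = moles base. moles HCl = 0.404 × 25/1000 = 0.0101 mol. V_base = moles / 0.431 × 1000 = 23.4 mL.

V_{base} = 23.4 mL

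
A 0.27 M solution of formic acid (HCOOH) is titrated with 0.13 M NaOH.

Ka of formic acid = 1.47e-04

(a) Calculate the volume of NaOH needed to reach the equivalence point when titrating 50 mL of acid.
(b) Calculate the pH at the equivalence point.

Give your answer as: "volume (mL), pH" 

moles acid = 0.27 × 50/1000 = 0.0135 mol; V_base = moles/0.13 × 1000 = 103.8 mL. At equivalence only the conjugate base is present: [A⁻] = 0.0135/0.154 = 8.7750e-02 M. Kb = Kw/Ka = 6.80e-11; [OH⁻] = √(Kb × [A⁻]) = 2.4432e-06; pOH = 5.61; pH = 14 - pOH = 8.39.

V = 103.8 mL, pH = 8.39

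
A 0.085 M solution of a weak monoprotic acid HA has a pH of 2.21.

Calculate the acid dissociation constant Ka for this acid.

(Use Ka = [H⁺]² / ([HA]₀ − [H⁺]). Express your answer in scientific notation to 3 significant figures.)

[H⁺] = 10^(−pH) = 10^(−2.21) = 6.166e-03 M. For HA ⇌ H⁺ + A⁻, Ka = [H⁺][A⁻]/[HA] = [H⁺]² / ([HA]₀ − [H⁺]) = (6.166e-03)² / (0.085 − 6.166e-03) = 4.82e-04.

K_a = 4.82e-04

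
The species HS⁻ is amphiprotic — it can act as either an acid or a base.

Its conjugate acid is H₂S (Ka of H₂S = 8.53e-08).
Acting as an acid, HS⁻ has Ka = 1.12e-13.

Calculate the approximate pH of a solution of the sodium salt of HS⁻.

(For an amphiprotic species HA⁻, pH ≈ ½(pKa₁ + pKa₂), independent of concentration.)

pKa₁ = -log(8.53e-08) = 7.07; pKa₂ = -log(1.12e-13) = 12.95. For an amphiprotic species, pH ≈ ½(pKa₁ + pKa₂) = ½(7.07 + 12.95) = 10.01.

pH = 10.01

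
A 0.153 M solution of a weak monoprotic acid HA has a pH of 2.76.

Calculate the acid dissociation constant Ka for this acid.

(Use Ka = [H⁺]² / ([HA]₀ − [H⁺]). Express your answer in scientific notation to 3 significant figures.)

[H⁺] = 10^(−pH) = 10^(−2.76) = 1.738e-03 M. For HA ⇌ H⁺ + A⁻, Ka = [H⁺][A⁻]/[HA] = [H⁺]² / ([HA]₀ − [H⁺]) = (1.738e-03)² / (0.153 − 1.738e-03) = 2.00e-05.

K_a = 2.00e-05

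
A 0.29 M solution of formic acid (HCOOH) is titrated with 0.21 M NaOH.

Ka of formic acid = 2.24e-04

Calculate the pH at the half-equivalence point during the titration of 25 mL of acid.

At half-equivalence [HA] = [A⁻], so Henderson-Hasselbalch gives pH = pKa = -log(2.24e-04) = 3.65.

pH = pKa = 3.65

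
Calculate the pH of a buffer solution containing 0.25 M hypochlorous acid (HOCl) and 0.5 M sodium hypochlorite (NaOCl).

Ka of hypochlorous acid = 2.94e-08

pKa = -log(2.94e-08) = 7.53. pH = pKa + log([A⁻]/[HA]) = 7.53 + log(0.5/0.25)

pH = 7.83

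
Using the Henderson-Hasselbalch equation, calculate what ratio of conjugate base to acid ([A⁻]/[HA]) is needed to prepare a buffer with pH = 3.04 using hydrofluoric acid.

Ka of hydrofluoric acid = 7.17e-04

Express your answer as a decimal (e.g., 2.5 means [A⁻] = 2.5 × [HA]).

pKa = -log(7.17e-04) = 3.1445. pH = pKa + log([A⁻]/[HA]), so log([A⁻]/[HA]) = pH − pKa = 3.04 − 3.1445 = -0.1045. [A⁻]/[HA] = 10^(-0.1045) = 0.786

[A⁻]/[HA] = 0.786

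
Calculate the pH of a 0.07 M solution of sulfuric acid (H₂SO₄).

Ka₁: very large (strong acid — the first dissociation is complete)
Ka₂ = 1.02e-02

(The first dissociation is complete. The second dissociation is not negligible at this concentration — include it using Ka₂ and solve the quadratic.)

First dissociation is complete: [H⁺]₀ = [HSO₄⁻]₀ = C = 0.07 M. Second dissociation HSO₄⁻ ⇌ H⁺ + SO₄²⁻: let x = [SO₄²⁻]. Ka₂ = (C + x)·x / (C − x) = 1.02e-02 → x² + (C + Ka₂)·x − Ka₂·C = 0 → x² + 0.08020·x − 7.140e-04 = 0. x = (−0.08020 + √(0.08020² + 4 × 7.140e-04)) / 2 = 8.0872e-03 M. [H⁺] = C + x = 0.07 + 8.0872e-03 = 7.8087e-02 M. pH = -log(7.8087e-02) = 1.11.

pH = 1.11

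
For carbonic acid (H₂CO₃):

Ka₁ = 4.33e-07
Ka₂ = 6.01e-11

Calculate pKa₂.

pKa₂ = -log(Ka₂) = -log(6.01e-11) = 10.22.

pK_{a2} = 10.22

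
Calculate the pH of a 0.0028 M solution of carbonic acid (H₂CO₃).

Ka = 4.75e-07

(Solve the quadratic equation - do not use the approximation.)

x² + Ka×x - Ka×C = 0. Using quadratic formula: [H⁺] = 3.6232e-05

pH = 4.44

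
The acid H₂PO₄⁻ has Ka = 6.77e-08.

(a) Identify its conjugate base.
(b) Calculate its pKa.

(a) The conjugate base is formed by removing one H⁺ from H₂PO₄⁻, giving HPO₄²⁻. (b) pKa = -log(Ka) = -log(6.77e-08) = 7.17.

Conjugate base: HPO₄²⁻; pK_a = 7.17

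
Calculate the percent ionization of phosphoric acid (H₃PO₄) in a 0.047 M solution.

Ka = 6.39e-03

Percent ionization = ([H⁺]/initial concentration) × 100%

Using Ka equilibrium: x² + Ka×x - Ka×C = 0. Solving: [H⁺] = 1.4427e-02. Percent = (1.4427e-02/0.047) × 100

Percent ionization = 30.7%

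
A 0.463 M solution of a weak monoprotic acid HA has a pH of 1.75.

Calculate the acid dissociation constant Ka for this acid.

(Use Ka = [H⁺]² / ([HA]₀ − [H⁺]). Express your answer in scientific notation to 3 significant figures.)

[H⁺] = 10^(−pH) = 10^(−1.75) = 1.778e-02 M. For HA ⇌ H⁺ + A⁻, Ka = [H⁺][A⁻]/[HA] = [H⁺]² / ([HA]₀ − [H⁺]) = (1.778e-02)² / (0.463 − 1.778e-02) = 7.10e-04.

K_a = 7.10e-04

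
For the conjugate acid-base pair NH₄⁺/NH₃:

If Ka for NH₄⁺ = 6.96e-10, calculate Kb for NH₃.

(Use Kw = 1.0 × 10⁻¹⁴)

For a conjugate pair Ka × Kb = Kw, so Kb = Kw/Ka = 1.0 × 10⁻¹⁴ / 6.96e-10 = 1.44e-05.

K_b = 1.44e-05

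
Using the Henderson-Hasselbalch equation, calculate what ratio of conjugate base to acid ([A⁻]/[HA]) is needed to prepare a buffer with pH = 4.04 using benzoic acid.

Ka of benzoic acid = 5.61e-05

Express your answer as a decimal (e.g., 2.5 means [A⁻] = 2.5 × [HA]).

pKa = -log(5.61e-05) = 4.2510. pH = pKa + log([A⁻]/[HA]), so log([A⁻]/[HA]) = pH − pKa = 4.04 − 4.2510 = -0.2110. [A⁻]/[HA] = 10^(-0.2110) = 0.615

[A⁻]/[HA] = 0.615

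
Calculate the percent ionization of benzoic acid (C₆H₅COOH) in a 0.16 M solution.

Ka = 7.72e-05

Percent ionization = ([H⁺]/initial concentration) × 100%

Using Ka equilibrium: x² + Ka×x - Ka×C = 0. Solving: [H⁺] = 3.4762e-03. Percent = (3.4762e-03/0.16) × 100

Percent ionization = 2.17%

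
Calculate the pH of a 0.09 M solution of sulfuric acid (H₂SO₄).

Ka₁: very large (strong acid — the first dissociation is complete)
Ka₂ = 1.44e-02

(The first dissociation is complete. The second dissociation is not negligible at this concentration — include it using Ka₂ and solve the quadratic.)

First dissociation is complete: [H⁺]₀ = [HSO₄⁻]₀ = C = 0.09 M. Second dissociation HSO₄⁻ ⇌ H⁺ + SO₄²⁻: let x = [SO₄²⁻]. Ka₂ = (C + x)·x / (C − x) = 1.44e-02 → x² + (C + Ka₂)·x − Ka₂·C = 0 → x² + 0.10440·x − 1.296e-03 = 0. x = (−0.10440 + √(0.10440² + 4 × 1.296e-03)) / 2 = 1.1210e-02 M. [H⁺] = C + x = 0.09 + 1.1210e-02 = 1.0121e-01 M. pH = -log(1.0121e-01) = 0.99.

pH = 0.99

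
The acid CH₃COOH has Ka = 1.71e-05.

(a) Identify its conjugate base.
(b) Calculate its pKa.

(a) The conjugate base is formed by removing one H⁺ from CH₃COOH, giving CH₃COO⁻. (b) pKa = -log(Ka) = -log(1.71e-05) = 4.77.

Conjugate base: CH₃COO⁻; pK_a = 4.77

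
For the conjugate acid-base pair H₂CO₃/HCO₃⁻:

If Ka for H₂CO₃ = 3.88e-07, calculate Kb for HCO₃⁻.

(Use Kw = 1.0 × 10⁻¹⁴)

For a conjugate pair Ka × Kb = Kw, so Kb = Kw/Ka = 1.0 × 10⁻¹⁴ / 3.88e-07 = 2.58e-08.

K_b = 2.58e-08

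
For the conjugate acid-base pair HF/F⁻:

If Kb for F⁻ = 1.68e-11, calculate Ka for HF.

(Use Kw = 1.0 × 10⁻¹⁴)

For a conjugate pair Ka × Kb = Kw, so Ka = Kw/Kb = 1.0 × 10⁻¹⁴ / 1.68e-11 = 5.95e-04.

K_a = 5.95e-04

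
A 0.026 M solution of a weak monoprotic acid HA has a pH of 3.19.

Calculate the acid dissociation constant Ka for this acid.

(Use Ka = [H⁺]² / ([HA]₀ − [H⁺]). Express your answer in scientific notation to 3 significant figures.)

[H⁺] = 10^(−pH) = 10^(−3.19) = 6.457e-04 M. For HA ⇌ H⁺ + A⁻, Ka = [H⁺][A⁻]/[HA] = [H⁺]² / ([HA]₀ − [H⁺]) = (6.457e-04)² / (0.026 − 6.457e-04) = 1.64e-05.

K_a = 1.64e-05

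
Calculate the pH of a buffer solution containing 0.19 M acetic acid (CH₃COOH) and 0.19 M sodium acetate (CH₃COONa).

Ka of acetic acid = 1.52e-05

pKa = -log(1.52e-05) = 4.82. pH = pKa + log([A⁻]/[HA]) = 4.82 + log(0.19/0.19)

pH = 4.82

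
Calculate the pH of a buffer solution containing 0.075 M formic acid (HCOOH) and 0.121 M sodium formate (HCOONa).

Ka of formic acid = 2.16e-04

pKa = -log(2.16e-04) = 3.67. pH = pKa + log([A⁻]/[HA]) = 3.67 + log(0.121/0.075)

pH = 3.87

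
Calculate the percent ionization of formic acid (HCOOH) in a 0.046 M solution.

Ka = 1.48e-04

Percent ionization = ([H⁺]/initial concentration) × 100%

Using Ka equilibrium: x² + Ka×x - Ka×C = 0. Solving: [H⁺] = 2.5363e-03. Percent = (2.5363e-03/0.046) × 100

Percent ionization = 5.51%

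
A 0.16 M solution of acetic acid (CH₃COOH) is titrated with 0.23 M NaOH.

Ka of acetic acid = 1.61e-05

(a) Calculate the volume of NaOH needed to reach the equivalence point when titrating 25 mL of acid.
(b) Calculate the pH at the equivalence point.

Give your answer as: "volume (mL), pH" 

moles acid = 0.16 × 25/1000 = 0.004 mol; V_base = moles/0.23 × 1000 = 17.4 mL. At equivalence only the conjugate base is present: [A⁻] = 0.004/0.042 = 9.4359e-02 M. Kb = Kw/Ka = 6.21e-10; [OH⁻] = √(Kb × [A⁻]) = 7.6556e-06; pOH = 5.12; pH = 14 - pOH = 8.88.

V = 17.4 mL, pH = 8.88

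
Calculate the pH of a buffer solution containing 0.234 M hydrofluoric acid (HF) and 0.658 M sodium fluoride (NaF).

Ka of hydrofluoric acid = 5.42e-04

pKa = -log(5.42e-04) = 3.27. pH = pKa + log([A⁻]/[HA]) = 3.27 + log(0.658/0.234)

pH = 3.72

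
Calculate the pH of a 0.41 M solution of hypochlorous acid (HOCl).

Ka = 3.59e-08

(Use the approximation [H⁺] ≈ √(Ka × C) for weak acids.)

[H⁺] = √(Ka × C) = √(3.59e-08 × 0.41) = 1.2132e-04. pH = -log(1.2132e-04)

pH = 3.92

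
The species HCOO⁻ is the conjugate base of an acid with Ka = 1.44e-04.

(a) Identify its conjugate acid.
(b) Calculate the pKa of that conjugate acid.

(a) The conjugate acid is formed by adding one H⁺ to HCOO⁻, giving HCOOH. (b) pKa = -log(Ka) = -log(1.44e-04) = 3.84.

Conjugate acid: HCOOH; pK_a = 3.84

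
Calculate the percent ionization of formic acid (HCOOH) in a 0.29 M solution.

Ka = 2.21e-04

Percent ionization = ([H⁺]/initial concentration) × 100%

Using Ka equilibrium: x² + Ka×x - Ka×C = 0. Solving: [H⁺] = 7.8959e-03. Percent = (7.8959e-03/0.29) × 100

Percent ionization = 2.72%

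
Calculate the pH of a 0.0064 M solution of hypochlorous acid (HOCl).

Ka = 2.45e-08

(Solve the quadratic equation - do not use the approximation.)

x² + Ka×x - Ka×C = 0. Using quadratic formula: [H⁺] = 1.2510e-05

pH = 4.90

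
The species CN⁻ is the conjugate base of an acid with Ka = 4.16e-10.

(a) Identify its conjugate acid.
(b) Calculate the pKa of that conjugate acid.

(a) The conjugate acid is formed by adding one H⁺ to CN⁻, giving HCN. (b) pKa = -log(Ka) = -log(4.16e-10) = 9.38.

Conjugate acid: HCN; pK_a = 9.38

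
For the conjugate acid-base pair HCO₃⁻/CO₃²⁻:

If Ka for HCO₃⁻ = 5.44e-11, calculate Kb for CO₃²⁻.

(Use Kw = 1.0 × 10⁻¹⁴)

For a conjugate pair Ka × Kb = Kw, so Kb = Kw/Ka = 1.0 × 10⁻¹⁴ / 5.44e-11 = 1.84e-04.

K_b = 1.84e-04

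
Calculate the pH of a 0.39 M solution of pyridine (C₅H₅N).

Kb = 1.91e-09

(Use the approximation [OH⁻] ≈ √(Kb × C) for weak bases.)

[OH⁻] = √(Kb × C) = √(1.91e-09 × 0.39) = 2.7293e-05. pOH = 4.56, pH = 14 - pOH

pH = 9.44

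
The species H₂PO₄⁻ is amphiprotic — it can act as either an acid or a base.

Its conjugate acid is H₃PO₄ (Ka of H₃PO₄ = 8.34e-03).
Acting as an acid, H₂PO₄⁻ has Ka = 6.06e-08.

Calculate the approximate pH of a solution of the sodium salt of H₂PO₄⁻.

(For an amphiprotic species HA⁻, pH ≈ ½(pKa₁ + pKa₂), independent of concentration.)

pKa₁ = -log(8.34e-03) = 2.08; pKa₂ = -log(6.06e-08) = 7.22. For an amphiprotic species, pH ≈ ½(pKa₁ + pKa₂) = ½(2.08 + 7.22) = 4.65.

pH = 4.65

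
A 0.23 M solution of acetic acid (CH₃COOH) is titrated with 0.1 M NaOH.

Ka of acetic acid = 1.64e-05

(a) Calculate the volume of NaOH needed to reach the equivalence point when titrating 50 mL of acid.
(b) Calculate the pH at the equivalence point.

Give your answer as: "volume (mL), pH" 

moles acid = 0.23 × 50/1000 = 0.0115 mol; V_base = moles/0.1 × 1000 = 115.0 mL. At equivalence only the conjugate base is present: [A⁻] = 0.0115/0.165 = 6.9697e-02 M. Kb = Kw/Ka = 6.10e-10; [OH⁻] = √(Kb × [A⁻]) = 6.5191e-06; pOH = 5.19; pH = 14 - pOH = 8.81.

V = 115.0 mL, pH = 8.81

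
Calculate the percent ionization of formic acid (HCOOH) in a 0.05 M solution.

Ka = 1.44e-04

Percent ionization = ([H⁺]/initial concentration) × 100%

Using Ka equilibrium: x² + Ka×x - Ka×C = 0. Solving: [H⁺] = 2.6122e-03. Percent = (2.6122e-03/0.05) × 100

Percent ionization = 5.22%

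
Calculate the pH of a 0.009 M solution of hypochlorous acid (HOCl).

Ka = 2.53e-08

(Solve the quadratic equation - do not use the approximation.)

x² + Ka×x - Ka×C = 0. Using quadratic formula: [H⁺] = 1.5077e-05

pH = 4.82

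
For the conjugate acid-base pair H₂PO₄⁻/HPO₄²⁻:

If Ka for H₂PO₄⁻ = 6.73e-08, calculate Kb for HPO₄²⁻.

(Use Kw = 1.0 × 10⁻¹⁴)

For a conjugate pair Ka × Kb = Kw, so Kb = Kw/Ka = 1.0 × 10⁻¹⁴ / 6.73e-08 = 1.49e-07.

K_b = 1.49e-07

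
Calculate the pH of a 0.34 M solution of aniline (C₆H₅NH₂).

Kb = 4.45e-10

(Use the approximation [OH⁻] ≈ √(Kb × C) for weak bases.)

[OH⁻] = √(Kb × C) = √(4.45e-10 × 0.34) = 1.2300e-05. pOH = 4.91, pH = 14 - pOH

pH = 9.09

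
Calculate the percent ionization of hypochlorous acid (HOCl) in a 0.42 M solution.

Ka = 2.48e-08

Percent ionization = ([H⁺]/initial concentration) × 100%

Using Ka equilibrium: x² + Ka×x - Ka×C = 0. Solving: [H⁺] = 1.0205e-04. Percent = (1.0205e-04/0.42) × 100

Percent ionization = 0.0243%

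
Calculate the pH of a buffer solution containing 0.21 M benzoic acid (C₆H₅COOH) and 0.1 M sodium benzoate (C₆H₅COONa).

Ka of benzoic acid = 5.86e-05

pKa = -log(5.86e-05) = 4.23. pH = pKa + log([A⁻]/[HA]) = 4.23 + log(0.1/0.21)

pH = 3.91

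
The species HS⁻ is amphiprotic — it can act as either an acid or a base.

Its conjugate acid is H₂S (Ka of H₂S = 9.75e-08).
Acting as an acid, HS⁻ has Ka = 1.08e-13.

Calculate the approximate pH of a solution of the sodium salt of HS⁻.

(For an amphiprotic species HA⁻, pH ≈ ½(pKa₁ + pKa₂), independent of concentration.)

pKa₁ = -log(9.75e-08) = 7.01; pKa₂ = -log(1.08e-13) = 12.97. For an amphiprotic species, pH ≈ ½(pKa₁ + pKa₂) = ½(7.01 + 12.97) = 9.99.

pH = 9.99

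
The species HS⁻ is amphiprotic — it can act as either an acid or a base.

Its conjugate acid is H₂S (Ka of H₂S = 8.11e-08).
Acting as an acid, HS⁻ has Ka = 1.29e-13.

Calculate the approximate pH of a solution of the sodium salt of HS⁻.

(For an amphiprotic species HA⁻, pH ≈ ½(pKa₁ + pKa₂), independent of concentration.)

pKa₁ = -log(8.11e-08) = 7.09; pKa₂ = -log(1.29e-13) = 12.89. For an amphiprotic species, pH ≈ ½(pKa₁ + pKa₂) = ½(7.09 + 12.89) = 9.99.

pH = 9.99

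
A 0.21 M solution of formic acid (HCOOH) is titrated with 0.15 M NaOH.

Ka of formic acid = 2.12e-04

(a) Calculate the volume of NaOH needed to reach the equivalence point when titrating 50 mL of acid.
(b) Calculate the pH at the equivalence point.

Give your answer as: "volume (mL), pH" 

moles acid = 0.21 × 50/1000 = 0.0105 mol; V_base = moles/0.15 × 1000 = 70.0 mL. At equivalence only the conjugate base is present: [A⁻] = 0.0105/0.120 = 8.7500e-02 M. Kb = Kw/Ka = 4.72e-11; [OH⁻] = √(Kb × [A⁻]) = 2.0316e-06; pOH = 5.69; pH = 14 - pOH = 8.31.

V = 70.0 mL, pH = 8.31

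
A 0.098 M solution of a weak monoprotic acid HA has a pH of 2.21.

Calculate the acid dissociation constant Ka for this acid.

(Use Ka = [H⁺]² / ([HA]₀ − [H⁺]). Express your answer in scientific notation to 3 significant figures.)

[H⁺] = 10^(−pH) = 10^(−2.21) = 6.166e-03 M. For HA ⇌ H⁺ + A⁻, Ka = [H⁺][A⁻]/[HA] = [H⁺]² / ([HA]₀ − [H⁺]) = (6.166e-03)² / (0.098 − 6.166e-03) = 4.14e-04.

K_a = 4.14e-04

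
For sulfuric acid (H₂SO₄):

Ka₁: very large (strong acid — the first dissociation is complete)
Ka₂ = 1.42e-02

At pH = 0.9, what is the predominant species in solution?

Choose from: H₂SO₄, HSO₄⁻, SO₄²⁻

The first dissociation is complete, so H₂SO₄ itself is never the predominant species in water; pKa₂ = -log(1.42e-02) = 1.85. For a polyprotic acid the predominant species crosses at each pKa: below pKa_n the protonated form dominates, above it the deprotonated form does. At pH = 0.9, the predominant species is HSO₄⁻.

HSO₄⁻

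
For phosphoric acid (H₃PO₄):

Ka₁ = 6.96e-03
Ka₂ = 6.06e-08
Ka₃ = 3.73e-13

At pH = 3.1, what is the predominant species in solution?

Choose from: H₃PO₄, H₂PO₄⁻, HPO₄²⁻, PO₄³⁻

pKa₁ = 2.16, pKa₂ = 7.22, pKa₃ = 12.43. For a polyprotic acid the predominant species crosses at each pKa: below pKa_n the protonated form dominates, above it the deprotonated form does. At pH = 3.1, the predominant species is H₂PO₄⁻.

H₂PO₄⁻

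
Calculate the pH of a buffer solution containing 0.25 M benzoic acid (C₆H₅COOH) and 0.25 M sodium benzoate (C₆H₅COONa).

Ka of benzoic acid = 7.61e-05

pKa = -log(7.61e-05) = 4.12. pH = pKa + log([A⁻]/[HA]) = 4.12 + log(0.25/0.25)

pH = 4.12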